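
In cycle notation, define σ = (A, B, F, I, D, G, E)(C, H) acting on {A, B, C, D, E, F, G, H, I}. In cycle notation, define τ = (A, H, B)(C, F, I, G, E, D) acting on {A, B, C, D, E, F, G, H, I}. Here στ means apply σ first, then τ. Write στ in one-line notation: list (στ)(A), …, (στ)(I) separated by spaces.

A I B E H G D F C

(στ)(x) = τ(σ(x)). Computing each image: τ(σ(A)) = τ(B) = A, τ(σ(B)) = τ(F) = I, τ(σ(C)) = τ(H) = B, τ(σ(D)) = τ(G) = E, τ(σ(E)) = τ(A) = H, τ(σ(F)) = τ(I) = G, τ(σ(G)) = τ(E) = D, τ(σ(H)) = τ(C) = F, τ(σ(I)) = τ(D) = C.
Hence στ = [A I B E H G D F C].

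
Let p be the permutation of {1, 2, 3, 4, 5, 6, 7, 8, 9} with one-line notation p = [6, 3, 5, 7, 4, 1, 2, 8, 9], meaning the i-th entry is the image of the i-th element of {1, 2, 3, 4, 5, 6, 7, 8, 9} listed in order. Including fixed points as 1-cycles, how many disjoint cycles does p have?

4

The cycle decomposition is (1 6)(2 3 5 4 7)(8)(9), which has 4 cycles (counting 1-cycles).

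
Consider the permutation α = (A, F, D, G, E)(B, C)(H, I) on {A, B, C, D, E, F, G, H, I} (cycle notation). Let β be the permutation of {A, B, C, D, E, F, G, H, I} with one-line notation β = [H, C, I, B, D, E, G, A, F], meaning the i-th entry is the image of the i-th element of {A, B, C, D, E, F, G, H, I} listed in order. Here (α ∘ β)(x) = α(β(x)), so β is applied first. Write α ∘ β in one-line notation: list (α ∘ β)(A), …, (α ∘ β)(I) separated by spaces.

I B H C G A E F D

(α ∘ β)(x) = α(β(x)). Computing each image: α(β(A)) = α(H) = I, α(β(B)) = α(C) = B, α(β(C)) = α(I) = H, α(β(D)) = α(B) = C, α(β(E)) = α(D) = G, α(β(F)) = α(E) = A, α(β(G)) = α(G) = E, α(β(H)) = α(A) = F, α(β(I)) = α(F) = D.
Hence α ∘ β = [I B H C G A E F D].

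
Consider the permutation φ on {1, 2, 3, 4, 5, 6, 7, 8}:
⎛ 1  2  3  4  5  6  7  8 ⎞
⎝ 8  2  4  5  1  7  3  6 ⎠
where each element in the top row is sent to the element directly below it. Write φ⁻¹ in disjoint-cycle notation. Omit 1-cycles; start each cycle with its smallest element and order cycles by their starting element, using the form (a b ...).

(1 5 4 3 7 6 8)

The cycle decomposition of φ is (1 8 6 7 3 4 5).
The inverse reverses every cycle; in canonical form, φ⁻¹ = (1 5 4 3 7 6 8).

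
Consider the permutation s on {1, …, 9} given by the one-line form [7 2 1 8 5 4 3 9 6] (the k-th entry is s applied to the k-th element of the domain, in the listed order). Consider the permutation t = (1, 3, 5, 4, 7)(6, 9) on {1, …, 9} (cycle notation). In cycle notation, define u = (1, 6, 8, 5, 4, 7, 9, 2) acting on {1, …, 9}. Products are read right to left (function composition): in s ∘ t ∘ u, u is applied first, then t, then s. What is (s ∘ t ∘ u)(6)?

9

Apply the permutations in order: u(6) = 8, then t(8) = 8, then s(8) = 9. So (s ∘ t ∘ u)(6) = 9.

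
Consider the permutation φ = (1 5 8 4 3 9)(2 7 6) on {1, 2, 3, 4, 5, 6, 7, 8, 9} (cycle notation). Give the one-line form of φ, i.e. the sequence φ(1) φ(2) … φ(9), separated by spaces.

5 7 9 3 8 2 6 4 1

Each element maps to the next entry in its cycle (wrapping to the front): 1→5, 2→7, 3→9, 4→3, 5→8, 6→2, 7→6, 8→4, 9→1.
Listing these in domain order gives 5 7 9 3 8 2 6 4 1.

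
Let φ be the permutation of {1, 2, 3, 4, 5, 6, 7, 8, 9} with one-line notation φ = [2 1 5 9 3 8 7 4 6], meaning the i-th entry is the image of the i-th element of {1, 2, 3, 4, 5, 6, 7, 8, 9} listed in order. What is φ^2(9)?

8

Tracing 9 → 6 → … returns to 9 after 4 steps, so 9 lies in a 4-cycle (4, 9, 6, 8).
Stepping 2 places around the cycle: 9 → 6 → 8.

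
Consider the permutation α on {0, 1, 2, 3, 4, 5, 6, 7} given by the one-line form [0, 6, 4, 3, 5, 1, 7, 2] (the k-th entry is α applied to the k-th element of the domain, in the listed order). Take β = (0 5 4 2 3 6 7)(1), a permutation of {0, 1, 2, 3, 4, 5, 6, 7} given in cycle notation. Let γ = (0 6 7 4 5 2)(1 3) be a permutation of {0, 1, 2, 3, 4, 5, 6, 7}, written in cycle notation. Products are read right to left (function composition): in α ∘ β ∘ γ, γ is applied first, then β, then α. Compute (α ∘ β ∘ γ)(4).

5

(α ∘ β ∘ γ)(4) = α(β(γ(4))). γ(4) = 5, then β(5) = 4, then α(4) = 5, so the result is 5.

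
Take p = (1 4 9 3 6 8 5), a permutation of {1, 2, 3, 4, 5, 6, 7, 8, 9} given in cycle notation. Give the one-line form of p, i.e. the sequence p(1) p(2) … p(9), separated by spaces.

4 2 6 9 1 8 7 5 3

Image by image: 1→4, 2→2, 3→6, 4→9, 5→1, 6→8, 7→7, 8→5, 9→3.
So the one-line form is 4 2 6 9 1 8 7 5 3.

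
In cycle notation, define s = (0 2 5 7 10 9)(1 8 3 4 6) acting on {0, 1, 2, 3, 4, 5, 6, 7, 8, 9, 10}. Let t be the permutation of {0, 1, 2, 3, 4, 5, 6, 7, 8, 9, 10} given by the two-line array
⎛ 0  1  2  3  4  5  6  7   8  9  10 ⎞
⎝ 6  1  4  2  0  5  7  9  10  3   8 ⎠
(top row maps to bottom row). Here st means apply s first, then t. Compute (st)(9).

6

First apply s: s(9) = 0, then t(0) = 6. Thus (st)(9) = 6.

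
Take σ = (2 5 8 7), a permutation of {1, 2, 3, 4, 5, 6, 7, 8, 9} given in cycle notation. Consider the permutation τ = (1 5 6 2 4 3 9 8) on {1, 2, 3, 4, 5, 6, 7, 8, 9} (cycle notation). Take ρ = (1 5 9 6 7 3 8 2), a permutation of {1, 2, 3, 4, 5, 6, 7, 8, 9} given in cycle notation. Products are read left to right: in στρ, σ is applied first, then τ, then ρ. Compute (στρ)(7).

Apply the permutations in order: σ(7) = 2, then τ(2) = 4, then ρ(4) = 4. So (στρ)(7) = 4.

4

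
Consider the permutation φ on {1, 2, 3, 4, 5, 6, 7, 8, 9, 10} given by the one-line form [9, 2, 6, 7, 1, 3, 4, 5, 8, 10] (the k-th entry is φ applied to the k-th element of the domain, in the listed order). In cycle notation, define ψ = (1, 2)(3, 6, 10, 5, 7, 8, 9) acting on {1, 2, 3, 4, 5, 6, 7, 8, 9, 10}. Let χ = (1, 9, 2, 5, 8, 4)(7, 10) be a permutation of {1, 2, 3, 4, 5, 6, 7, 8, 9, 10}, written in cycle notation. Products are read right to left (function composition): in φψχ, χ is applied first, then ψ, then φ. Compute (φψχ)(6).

10

(φψχ)(6) = φ(ψ(χ(6))). χ(6) = 6, then ψ(6) = 10, then φ(10) = 10, so the result is 10.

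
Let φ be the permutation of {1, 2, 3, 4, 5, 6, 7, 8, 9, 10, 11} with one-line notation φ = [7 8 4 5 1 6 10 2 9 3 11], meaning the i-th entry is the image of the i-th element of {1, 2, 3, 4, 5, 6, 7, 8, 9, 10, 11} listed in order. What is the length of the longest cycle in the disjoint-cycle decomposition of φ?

Decomposing into disjoint cycles gives (1, 7, 10, 3, 4, 5)(2, 8); the longest has length 6.

6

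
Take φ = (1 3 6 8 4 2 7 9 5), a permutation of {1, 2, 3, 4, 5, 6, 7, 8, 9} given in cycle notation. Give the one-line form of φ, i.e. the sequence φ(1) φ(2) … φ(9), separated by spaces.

Each element maps to the next entry in its cycle (wrapping to the front): 1↦3, 2↦7, 3↦6, 4↦2, 5↦1, 6↦8, 7↦9, 8↦4, 9↦5.
So the one-line form is 3 7 6 2 1 8 9 4 5.

3 7 6 2 1 8 9 4 5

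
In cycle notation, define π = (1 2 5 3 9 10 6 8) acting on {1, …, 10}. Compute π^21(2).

6

2 lies in the 8-cycle (1 2 5 3 9 10 6 8).
Powers repeat with period 8 on this cycle, and 21 mod 8 = 5, so π^21(2) = π^5(2).
Advancing 5 steps from 2: 2 → 5 → 3 → 9 → 10 → 6.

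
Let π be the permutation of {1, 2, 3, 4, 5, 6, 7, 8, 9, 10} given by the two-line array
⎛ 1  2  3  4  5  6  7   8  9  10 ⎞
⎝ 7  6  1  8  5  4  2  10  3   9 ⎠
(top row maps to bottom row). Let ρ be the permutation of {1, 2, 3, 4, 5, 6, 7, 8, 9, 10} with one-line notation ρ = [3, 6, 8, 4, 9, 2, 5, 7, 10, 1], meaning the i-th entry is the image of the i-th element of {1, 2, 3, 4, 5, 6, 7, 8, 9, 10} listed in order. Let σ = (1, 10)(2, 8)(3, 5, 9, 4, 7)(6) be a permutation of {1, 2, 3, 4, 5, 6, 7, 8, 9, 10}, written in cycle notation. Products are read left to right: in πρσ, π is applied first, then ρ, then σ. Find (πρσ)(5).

4

(πρσ)(5) = σ(ρ(π(5))). π(5) = 5, then ρ(5) = 9, then σ(9) = 4, so the result is 4.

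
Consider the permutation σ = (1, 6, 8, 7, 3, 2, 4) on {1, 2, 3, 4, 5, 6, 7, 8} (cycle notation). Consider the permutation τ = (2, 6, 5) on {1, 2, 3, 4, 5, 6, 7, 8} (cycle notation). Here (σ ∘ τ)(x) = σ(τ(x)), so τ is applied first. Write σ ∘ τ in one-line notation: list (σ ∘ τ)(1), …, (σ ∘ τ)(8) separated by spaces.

6 8 2 1 4 5 3 7

(σ ∘ τ)(x) = σ(τ(x)). Computing each image: σ(τ(1)) = σ(1) = 6, σ(τ(2)) = σ(6) = 8, σ(τ(3)) = σ(3) = 2, σ(τ(4)) = σ(4) = 1, σ(τ(5)) = σ(2) = 4, σ(τ(6)) = σ(5) = 5, σ(τ(7)) = σ(7) = 3, σ(τ(8)) = σ(8) = 7.
Hence σ ∘ τ = [6 8 2 1 4 5 3 7].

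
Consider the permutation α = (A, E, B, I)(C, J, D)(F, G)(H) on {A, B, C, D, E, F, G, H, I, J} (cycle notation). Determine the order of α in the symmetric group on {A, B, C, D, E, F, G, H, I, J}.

12

The cycle type of α is (4, 3, 2, 1).
The order is lcm(4, 3, 2) = 12.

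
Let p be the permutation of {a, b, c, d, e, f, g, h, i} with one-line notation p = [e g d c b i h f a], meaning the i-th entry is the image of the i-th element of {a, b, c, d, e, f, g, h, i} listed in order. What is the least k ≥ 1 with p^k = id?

Writing p as disjoint cycles, the cycle lengths are 7, 2.
The order of p is the least common multiple of its cycle lengths: lcm(7, 2) = 14.

14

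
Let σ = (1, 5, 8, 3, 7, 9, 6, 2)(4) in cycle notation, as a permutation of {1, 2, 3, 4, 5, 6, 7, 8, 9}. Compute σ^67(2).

8

2 lies in the 8-cycle (1, 5, 8, 3, 7, 9, 6, 2).
On an 8-cycle, σ^8 is the identity, so σ^67 = σ^3 there (67 ≡ 3 mod 8).
Advancing 3 steps from 2: 2 → 1 → 5 → 8.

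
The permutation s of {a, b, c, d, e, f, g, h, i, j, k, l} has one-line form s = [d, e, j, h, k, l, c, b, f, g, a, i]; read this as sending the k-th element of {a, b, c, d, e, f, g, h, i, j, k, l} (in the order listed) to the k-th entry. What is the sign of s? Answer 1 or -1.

-1

In disjoint-cycle form the cycle lengths are 6, 3, 3.
A cycle is odd iff its length is even; s has 1 even-length cycle, so sgn(s) = (−1)^1 and s is odd.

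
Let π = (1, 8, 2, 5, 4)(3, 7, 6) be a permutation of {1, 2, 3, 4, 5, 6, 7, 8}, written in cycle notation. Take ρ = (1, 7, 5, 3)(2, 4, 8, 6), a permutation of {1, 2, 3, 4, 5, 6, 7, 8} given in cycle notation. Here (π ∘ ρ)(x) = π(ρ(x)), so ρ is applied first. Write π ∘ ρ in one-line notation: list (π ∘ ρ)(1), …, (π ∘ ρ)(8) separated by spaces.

For each element, apply ρ then π: 1 → 7 → 6; 2 → 4 → 1; 3 → 1 → 8; 4 → 8 → 2; 5 → 3 → 7; 6 → 2 → 5; 7 → 5 → 4; 8 → 6 → 3.
Collecting the images, π ∘ ρ = [6 1 8 2 7 5 4 3].

6 1 8 2 7 5 4 3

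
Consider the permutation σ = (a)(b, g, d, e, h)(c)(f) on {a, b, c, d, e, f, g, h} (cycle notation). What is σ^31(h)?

b

h lies in the 5-cycle (b, g, d, e, h).
Since the cycle has length 5, σ^31 acts on it the same as σ^1 (31 mod 5 = 1).
Stepping 1 place around the cycle: h → b.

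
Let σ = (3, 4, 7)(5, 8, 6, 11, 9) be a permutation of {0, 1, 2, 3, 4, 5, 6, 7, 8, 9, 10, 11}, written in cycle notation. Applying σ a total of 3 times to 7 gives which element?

7

7 lies in the 3-cycle (3, 4, 7).
On a 3-cycle, σ^3 is the identity, so σ^3 = σ^0 there (3 ≡ 0 mod 3).
So σ^3(7) = 7.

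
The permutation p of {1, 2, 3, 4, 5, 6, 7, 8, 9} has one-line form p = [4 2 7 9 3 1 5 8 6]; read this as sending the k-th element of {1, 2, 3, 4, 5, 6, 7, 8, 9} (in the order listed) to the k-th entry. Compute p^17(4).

9

Tracing 4 → 9 → … returns to 4 after 4 steps, so 4 lies in a 4-cycle (1 4 9 6).
Since the cycle has length 4, p^17 acts on it the same as p^1 (17 mod 4 = 1).
Stepping 1 place around the cycle: 4 → 9.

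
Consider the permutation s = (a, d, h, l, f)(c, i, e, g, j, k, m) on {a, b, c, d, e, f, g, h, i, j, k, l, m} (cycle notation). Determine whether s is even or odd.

The cycle lengths are 7, 5, 1.
A cycle is odd iff its length is even; s has 0 even-length cycles, so sgn(s) = (−1)^0 and s is even.

even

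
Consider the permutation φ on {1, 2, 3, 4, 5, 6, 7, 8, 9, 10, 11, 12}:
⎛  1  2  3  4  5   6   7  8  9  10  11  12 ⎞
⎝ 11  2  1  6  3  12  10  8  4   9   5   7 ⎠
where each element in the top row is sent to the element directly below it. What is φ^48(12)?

12

Tracing 12 → 7 → … returns to 12 after 6 steps, so 12 lies in a 6-cycle (4 6 12 7 10 9).
Since the cycle has length 6, φ^48 acts on it the same as φ^0 (48 mod 6 = 0).
So φ^48(12) = 12.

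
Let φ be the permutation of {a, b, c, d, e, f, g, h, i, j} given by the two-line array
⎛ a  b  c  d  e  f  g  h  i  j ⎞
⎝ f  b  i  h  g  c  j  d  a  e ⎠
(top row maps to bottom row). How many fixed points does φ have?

1

The fixed points (elements with φ(x) = x) are {b}, so there is 1.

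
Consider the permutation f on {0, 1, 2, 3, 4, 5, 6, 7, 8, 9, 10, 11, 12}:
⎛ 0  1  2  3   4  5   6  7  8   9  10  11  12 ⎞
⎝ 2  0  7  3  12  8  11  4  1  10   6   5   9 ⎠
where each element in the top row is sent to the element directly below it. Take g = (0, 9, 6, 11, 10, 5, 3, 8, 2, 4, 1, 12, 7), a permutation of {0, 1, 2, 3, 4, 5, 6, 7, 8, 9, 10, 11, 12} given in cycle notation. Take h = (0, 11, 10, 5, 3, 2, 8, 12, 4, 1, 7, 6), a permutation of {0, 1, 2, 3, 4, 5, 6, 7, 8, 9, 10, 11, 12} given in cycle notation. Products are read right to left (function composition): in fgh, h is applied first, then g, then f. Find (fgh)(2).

7

(fgh)(2) = f(g(h(2))). h(2) = 8, then g(8) = 2, then f(2) = 7, so the result is 7.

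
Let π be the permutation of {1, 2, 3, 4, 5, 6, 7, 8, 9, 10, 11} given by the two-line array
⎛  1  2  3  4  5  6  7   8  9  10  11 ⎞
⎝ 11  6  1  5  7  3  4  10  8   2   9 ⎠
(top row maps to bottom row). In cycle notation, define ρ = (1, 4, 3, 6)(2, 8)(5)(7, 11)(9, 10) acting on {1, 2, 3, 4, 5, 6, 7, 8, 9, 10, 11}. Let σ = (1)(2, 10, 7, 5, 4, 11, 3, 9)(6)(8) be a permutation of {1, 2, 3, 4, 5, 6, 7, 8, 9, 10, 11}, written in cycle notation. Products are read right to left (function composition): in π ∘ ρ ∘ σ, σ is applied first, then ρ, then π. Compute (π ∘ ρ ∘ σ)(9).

Apply the permutations in order: σ(9) = 2, then ρ(2) = 8, then π(8) = 10. So (π ∘ ρ ∘ σ)(9) = 10.

10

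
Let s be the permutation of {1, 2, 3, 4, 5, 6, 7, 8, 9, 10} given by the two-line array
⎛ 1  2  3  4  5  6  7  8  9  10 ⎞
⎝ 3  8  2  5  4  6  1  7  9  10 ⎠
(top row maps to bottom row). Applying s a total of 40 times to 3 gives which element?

3

Tracing 3 → 2 → … returns to 3 after 5 steps, so 3 lies in a 5-cycle (1 3 2 8 7).
On a 5-cycle, s^5 is the identity, so s^40 = s^0 there (40 ≡ 0 mod 5).
So s^40(3) = 3.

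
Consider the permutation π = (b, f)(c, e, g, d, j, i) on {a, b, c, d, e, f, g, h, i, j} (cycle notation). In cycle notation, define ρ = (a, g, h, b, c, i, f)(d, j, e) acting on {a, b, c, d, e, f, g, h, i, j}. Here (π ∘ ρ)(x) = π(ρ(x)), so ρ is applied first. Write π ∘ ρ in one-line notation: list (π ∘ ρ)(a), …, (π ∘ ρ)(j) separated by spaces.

(π ∘ ρ)(x) = π(ρ(x)). Computing each image: π(ρ(a)) = π(g) = d, π(ρ(b)) = π(c) = e, π(ρ(c)) = π(i) = c, π(ρ(d)) = π(j) = i, π(ρ(e)) = π(d) = j, π(ρ(f)) = π(a) = a, π(ρ(g)) = π(h) = h, π(ρ(h)) = π(b) = f, π(ρ(i)) = π(f) = b, π(ρ(j)) = π(e) = g.
Hence π ∘ ρ = [d e c i j a h f b g].

d e c i j a h f b g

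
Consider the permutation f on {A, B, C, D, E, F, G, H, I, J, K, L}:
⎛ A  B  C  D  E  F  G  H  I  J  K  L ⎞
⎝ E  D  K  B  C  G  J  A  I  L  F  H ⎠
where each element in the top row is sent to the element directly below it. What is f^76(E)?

G

Tracing E → C → … returns to E after 9 steps, so E lies in a 9-cycle (A, E, C, K, F, G, J, L, H).
Powers repeat with period 9 on this cycle, and 76 mod 9 = 4, so f^76(E) = f^4(E).
Advancing 4 steps from E: E → C → K → F → G.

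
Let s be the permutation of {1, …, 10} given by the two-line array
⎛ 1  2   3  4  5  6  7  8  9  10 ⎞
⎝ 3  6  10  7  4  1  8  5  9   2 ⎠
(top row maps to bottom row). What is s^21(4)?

7

Tracing 4 → 7 → … returns to 4 after 4 steps, so 4 lies in a 4-cycle (4 7 8 5).
Since the cycle has length 4, s^21 acts on it the same as s^1 (21 mod 4 = 1).
Advancing 1 step from 4: 4 → 7.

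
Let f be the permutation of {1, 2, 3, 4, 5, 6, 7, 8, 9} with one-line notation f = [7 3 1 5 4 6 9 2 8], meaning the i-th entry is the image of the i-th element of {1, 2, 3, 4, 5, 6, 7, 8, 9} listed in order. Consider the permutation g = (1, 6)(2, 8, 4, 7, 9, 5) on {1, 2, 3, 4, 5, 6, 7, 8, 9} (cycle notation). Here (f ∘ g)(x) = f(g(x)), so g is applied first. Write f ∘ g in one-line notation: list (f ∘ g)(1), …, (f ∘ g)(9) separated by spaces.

For each element, apply g then f: 1 → 6 → 6; 2 → 8 → 2; 3 → 3 → 1; 4 → 7 → 9; 5 → 2 → 3; 6 → 1 → 7; 7 → 9 → 8; 8 → 4 → 5; 9 → 5 → 4.
So f ∘ g in one-line form is 6 2 1 9 3 7 8 5 4.

6 2 1 9 3 7 8 5 4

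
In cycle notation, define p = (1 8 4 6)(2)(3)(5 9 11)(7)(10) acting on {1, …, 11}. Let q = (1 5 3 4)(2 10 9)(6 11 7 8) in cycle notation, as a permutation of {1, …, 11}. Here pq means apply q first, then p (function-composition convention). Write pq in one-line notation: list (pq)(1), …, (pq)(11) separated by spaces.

9 10 6 8 3 5 4 1 2 11 7

(pq)(x) = p(q(x)). Computing each image: p(q(1)) = p(5) = 9, p(q(2)) = p(10) = 10, p(q(3)) = p(4) = 6, p(q(4)) = p(1) = 8, p(q(5)) = p(3) = 3, p(q(6)) = p(11) = 5, p(q(7)) = p(8) = 4, p(q(8)) = p(6) = 1, p(q(9)) = p(2) = 2, p(q(10)) = p(9) = 11, p(q(11)) = p(7) = 7.
Hence pq = [9 10 6 8 3 5 4 1 2 11 7].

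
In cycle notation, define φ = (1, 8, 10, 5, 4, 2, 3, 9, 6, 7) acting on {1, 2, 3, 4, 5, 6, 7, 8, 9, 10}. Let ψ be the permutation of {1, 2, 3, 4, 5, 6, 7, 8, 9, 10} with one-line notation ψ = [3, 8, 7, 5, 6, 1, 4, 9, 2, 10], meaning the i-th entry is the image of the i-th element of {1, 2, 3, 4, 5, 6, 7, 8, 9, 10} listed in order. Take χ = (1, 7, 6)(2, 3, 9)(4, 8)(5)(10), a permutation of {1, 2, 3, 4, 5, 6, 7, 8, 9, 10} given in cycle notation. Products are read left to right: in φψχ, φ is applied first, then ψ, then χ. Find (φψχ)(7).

9

(φψχ)(7) = χ(ψ(φ(7))). φ(7) = 1, then ψ(1) = 3, then χ(3) = 9, so the result is 9.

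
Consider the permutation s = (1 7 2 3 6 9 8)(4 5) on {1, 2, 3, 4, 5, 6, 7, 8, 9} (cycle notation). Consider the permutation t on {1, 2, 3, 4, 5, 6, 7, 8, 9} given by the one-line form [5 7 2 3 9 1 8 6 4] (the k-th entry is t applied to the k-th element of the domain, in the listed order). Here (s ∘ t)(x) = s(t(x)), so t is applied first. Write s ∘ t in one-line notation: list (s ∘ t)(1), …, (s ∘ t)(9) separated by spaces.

4 2 3 6 8 7 1 9 5

For each element, apply t then s: 1 → 5 → 4; 2 → 7 → 2; 3 → 2 → 3; 4 → 3 → 6; 5 → 9 → 8; 6 → 1 → 7; 7 → 8 → 1; 8 → 6 → 9; 9 → 4 → 5.
So s ∘ t in one-line form is 4 2 3 6 8 7 1 9 5.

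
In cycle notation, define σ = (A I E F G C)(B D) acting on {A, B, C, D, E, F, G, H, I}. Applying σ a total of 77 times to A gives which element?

C

A lies in the 6-cycle (A I E F G C).
Since the cycle has length 6, σ^77 acts on it the same as σ^5 (77 mod 6 = 5).
Advancing 5 steps from A: A → I → E → F → G → C.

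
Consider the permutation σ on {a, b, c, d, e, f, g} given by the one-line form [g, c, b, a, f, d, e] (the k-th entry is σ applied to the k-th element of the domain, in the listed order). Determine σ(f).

d

f is element number 6 of the domain, and entry number 6 of the one-line form is d, so σ(f) = d.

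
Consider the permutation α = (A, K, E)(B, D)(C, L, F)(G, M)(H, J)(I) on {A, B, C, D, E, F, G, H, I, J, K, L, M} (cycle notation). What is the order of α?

6

The cycle type of α is (3, 3, 2, 2, 2, 1).
Since disjoint cycles commute, ord(α) = lcm(3, 3, 2, 2, 2) = 6.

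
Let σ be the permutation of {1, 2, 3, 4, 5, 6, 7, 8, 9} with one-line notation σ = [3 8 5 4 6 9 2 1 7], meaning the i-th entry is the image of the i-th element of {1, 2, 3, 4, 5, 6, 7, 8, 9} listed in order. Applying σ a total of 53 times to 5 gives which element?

8

Tracing 5 → 6 → … returns to 5 after 8 steps, so 5 lies in an 8-cycle (1 3 5 6 9 7 2 8).
Powers repeat with period 8 on this cycle, and 53 mod 8 = 5, so σ^53(5) = σ^5(5).
Advancing 5 steps from 5: 5 → 6 → 9 → 7 → 2 → 8.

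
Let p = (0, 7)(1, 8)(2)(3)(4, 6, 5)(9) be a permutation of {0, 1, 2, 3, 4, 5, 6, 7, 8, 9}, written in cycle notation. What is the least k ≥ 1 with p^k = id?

6

The cycle type of p is (3, 2, 2, 1, 1, 1).
Since disjoint cycles commute, ord(p) = lcm(3, 2, 2) = 6.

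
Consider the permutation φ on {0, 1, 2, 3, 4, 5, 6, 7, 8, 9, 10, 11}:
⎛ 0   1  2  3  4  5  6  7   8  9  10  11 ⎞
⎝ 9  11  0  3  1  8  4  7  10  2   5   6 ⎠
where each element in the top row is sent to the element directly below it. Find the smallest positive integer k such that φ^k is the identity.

The disjoint-cycle form of φ has cycle lengths 4, 3, 3, 1, 1.
The order is lcm(4, 3, 3) = 12.

12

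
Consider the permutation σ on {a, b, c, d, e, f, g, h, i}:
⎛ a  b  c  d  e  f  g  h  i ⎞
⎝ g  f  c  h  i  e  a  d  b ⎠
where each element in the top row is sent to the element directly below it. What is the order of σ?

4

The disjoint-cycle form of σ has cycle lengths 4, 2, 2, 1.
Since disjoint cycles commute, ord(σ) = lcm(4, 2, 2) = 4.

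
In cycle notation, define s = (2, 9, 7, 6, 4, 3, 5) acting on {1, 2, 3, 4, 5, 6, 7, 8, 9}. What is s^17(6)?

6 lies in the 7-cycle (2, 9, 7, 6, 4, 3, 5).
Since the cycle has length 7, s^17 acts on it the same as s^3 (17 mod 7 = 3).
Stepping 3 places around the cycle: 6 → 4 → 3 → 5.

5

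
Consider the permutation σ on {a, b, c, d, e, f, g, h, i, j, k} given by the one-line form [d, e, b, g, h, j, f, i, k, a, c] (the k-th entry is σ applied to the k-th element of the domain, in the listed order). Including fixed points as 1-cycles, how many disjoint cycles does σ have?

2

The cycle decomposition is (a d g f j)(b e h i k c), which has 2 cycles (counting 1-cycles).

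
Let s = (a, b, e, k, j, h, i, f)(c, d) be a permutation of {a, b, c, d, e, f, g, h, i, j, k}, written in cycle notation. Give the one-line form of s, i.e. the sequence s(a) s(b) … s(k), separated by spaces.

Image by image: a→b, b→e, c→d, d→c, e→k, f→a, g→g, h→i, i→f, j→h, k→j.
Listing these in domain order gives b e d c k a g i f h j.

b e d c k a g i f h j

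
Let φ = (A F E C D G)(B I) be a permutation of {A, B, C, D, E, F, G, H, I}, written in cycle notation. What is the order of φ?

6

The cycle type of φ is (6, 2, 1).
Since disjoint cycles commute, ord(φ) = lcm(6, 2) = 6.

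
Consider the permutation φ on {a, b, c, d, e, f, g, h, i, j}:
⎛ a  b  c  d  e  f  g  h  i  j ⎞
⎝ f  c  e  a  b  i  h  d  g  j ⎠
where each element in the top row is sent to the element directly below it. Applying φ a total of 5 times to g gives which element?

Tracing g → h → … returns to g after 6 steps, so g lies in a 6-cycle (a f i g h d).
Stepping 5 places around the cycle: g → h → d → a → f → i.

i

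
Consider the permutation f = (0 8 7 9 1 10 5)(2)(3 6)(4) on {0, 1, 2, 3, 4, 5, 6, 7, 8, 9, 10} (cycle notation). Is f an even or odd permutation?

The cycle lengths are 7, 2, 1, 1.
A cycle is odd iff its length is even; f has 1 even-length cycle, so sgn(f) = (−1)^1 and f is odd.

odd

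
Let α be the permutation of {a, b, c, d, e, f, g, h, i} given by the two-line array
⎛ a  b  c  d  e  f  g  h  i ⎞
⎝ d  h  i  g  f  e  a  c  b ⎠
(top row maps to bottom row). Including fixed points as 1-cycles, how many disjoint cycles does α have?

3

The cycle decomposition is (a, d, g)(b, h, c, i)(e, f), which has 3 cycles (counting 1-cycles).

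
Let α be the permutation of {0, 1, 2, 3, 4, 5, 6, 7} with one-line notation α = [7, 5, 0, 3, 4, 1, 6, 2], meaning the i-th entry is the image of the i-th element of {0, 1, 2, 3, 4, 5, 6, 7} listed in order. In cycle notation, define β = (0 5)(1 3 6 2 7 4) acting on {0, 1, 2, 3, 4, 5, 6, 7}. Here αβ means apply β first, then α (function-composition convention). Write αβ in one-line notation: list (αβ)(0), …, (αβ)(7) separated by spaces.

1 3 2 6 5 7 0 4

For each element, apply β then α: 0 → 5 → 1; 1 → 3 → 3; 2 → 7 → 2; 3 → 6 → 6; 4 → 1 → 5; 5 → 0 → 7; 6 → 2 → 0; 7 → 4 → 4.
Collecting the images, αβ = [1 3 2 6 5 7 0 4].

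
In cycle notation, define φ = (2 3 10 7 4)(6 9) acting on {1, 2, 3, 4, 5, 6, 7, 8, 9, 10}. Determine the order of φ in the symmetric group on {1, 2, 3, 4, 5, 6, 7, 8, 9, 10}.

The cycle type of φ is (5, 2, 1, 1, 1).
The order of φ is the least common multiple of its cycle lengths: lcm(5, 2) = 10.

10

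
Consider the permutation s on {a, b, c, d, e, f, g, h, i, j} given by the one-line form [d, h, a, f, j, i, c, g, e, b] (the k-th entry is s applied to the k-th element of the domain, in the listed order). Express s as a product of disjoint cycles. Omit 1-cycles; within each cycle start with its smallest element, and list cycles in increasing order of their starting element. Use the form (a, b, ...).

(a, d, f, i, e, j, b, h, g, c)

From a: a → d → f → i → e → j → b → h → g → c → a, closing the cycle (a, d, f, i, e, j, b, h, g, c).
Repeating from the next unused element and collecting all non-trivial cycles gives (a, d, f, i, e, j, b, h, g, c).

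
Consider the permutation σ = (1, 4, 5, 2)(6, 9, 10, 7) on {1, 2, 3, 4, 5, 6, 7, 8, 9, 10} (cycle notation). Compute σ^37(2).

1

2 lies in the 4-cycle (1, 4, 5, 2).
On a 4-cycle, σ^4 is the identity, so σ^37 = σ^1 there (37 ≡ 1 mod 4).
Advancing 1 step from 2: 2 → 1.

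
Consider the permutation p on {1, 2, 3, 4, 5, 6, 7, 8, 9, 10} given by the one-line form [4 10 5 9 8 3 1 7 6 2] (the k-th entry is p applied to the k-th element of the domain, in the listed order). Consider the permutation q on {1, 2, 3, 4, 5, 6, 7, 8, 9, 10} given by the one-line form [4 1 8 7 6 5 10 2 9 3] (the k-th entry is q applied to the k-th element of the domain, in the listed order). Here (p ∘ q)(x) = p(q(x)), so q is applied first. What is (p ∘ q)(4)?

1

(p ∘ q)(4) = p(q(4)). q(4) = 7, then p(7) = 1. So (p ∘ q)(4) = 1.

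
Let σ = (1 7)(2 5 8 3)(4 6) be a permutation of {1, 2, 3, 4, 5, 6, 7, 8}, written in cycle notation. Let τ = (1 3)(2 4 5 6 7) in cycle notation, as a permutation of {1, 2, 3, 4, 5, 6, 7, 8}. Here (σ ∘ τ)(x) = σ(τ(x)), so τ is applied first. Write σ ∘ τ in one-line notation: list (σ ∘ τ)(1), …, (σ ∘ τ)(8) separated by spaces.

2 6 7 8 4 1 5 3

(σ ∘ τ)(x) = σ(τ(x)). Computing each image: σ(τ(1)) = σ(3) = 2, σ(τ(2)) = σ(4) = 6, σ(τ(3)) = σ(1) = 7, σ(τ(4)) = σ(5) = 8, σ(τ(5)) = σ(6) = 4, σ(τ(6)) = σ(7) = 1, σ(τ(7)) = σ(2) = 5, σ(τ(8)) = σ(8) = 3.
Hence σ ∘ τ = [2 6 7 8 4 1 5 3].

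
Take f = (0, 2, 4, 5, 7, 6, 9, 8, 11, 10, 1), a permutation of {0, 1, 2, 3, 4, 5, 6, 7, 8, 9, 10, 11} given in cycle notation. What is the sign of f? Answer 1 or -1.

The cycle lengths are 11, 1.
A cycle is odd iff its length is even; f has 0 even-length cycles, so sgn(f) = (−1)^0 and f is even.

1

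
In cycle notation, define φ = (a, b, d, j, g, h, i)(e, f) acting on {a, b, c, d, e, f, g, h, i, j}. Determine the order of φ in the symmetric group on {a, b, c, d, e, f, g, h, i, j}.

The cycle type of φ is (7, 2, 1).
The order of φ is the least common multiple of its cycle lengths: lcm(7, 2) = 14.

14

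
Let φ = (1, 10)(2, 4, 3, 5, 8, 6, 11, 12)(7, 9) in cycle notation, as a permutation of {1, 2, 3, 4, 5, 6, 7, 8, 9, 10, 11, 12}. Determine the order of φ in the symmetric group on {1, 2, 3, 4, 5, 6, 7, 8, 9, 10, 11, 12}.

The cycle type of φ is (8, 2, 2).
Since disjoint cycles commute, ord(φ) = lcm(8, 2, 2) = 8.

8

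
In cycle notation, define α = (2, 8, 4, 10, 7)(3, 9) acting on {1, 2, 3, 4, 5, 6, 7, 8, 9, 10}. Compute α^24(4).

8

4 lies in the 5-cycle (2, 8, 4, 10, 7).
Powers repeat with period 5 on this cycle, and 24 mod 5 = 4, so α^24(4) = α^4(4).
Advancing 4 steps from 4: 4 → 10 → 7 → 2 → 8.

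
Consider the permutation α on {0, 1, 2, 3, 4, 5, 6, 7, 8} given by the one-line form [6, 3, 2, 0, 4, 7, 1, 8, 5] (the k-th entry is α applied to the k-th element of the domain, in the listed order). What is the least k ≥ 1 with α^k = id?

12

The disjoint-cycle form of α has cycle lengths 4, 3, 1, 1.
The order of α is the least common multiple of its cycle lengths: lcm(4, 3) = 12.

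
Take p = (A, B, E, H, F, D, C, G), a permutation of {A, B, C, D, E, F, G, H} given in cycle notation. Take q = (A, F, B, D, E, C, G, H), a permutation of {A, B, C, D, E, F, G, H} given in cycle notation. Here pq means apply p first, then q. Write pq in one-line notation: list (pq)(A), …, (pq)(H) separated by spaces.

For each element, apply p then q: A → B → D; B → E → C; C → G → H; D → C → G; E → H → A; F → D → E; G → A → F; H → F → B.
So pq in one-line form is D C H G A E F B.

D C H G A E F B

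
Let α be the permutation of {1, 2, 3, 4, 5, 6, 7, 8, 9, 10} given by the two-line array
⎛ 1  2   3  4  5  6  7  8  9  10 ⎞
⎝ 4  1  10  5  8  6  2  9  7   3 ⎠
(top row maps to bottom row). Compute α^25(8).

1

Tracing 8 → 9 → … returns to 8 after 7 steps, so 8 lies in a 7-cycle (1 4 5 8 9 7 2).
Powers repeat with period 7 on this cycle, and 25 mod 7 = 4, so α^25(8) = α^4(8).
Advancing 4 steps from 8: 8 → 9 → 7 → 2 → 1.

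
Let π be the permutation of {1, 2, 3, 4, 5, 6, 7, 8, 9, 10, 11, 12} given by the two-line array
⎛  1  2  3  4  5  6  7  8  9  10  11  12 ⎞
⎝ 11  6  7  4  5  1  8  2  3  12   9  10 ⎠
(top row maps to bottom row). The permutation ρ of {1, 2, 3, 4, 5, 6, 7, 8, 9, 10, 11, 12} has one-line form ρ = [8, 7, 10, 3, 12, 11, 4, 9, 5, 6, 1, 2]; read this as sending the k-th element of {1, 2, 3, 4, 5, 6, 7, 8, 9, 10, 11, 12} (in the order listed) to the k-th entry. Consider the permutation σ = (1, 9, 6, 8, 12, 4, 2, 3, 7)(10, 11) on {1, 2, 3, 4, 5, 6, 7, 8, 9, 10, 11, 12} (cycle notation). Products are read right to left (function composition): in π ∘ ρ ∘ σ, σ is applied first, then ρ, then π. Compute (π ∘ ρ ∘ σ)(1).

5

Chase 1: σ(1) = 9; ρ(9) = 5; π(5) = 5. Hence (π ∘ ρ ∘ σ)(1) = 5.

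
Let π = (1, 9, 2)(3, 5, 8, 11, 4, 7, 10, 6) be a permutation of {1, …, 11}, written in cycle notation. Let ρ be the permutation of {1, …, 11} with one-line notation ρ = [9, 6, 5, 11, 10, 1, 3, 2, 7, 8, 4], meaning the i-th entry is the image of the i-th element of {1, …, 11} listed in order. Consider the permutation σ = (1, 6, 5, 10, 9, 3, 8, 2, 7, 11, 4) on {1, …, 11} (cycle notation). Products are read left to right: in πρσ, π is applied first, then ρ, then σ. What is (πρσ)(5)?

Apply the permutations in order: π(5) = 8, then ρ(8) = 2, then σ(2) = 7. So (πρσ)(5) = 7.

7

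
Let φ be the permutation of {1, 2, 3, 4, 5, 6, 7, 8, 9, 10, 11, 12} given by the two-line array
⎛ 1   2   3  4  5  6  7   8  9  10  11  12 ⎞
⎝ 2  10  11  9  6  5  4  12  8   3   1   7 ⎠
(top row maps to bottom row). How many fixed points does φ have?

No element satisfies φ(x) = x, so there are 0 fixed points.

0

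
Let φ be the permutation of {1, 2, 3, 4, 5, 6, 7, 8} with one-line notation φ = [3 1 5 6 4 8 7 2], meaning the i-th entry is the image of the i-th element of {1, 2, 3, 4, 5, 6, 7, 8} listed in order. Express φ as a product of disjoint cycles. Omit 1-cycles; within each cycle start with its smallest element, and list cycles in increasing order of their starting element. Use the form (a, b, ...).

(1, 3, 5, 4, 6, 8, 2)

Iterating φ from 1 gives 1 → 3 → 5 → 4 → 6 → 8 → 2 → 1; that is the 7-cycle (1, 3, 5, 4, 6, 8, 2).
Continuing from each remaining unvisited element yields (1, 3, 5, 4, 6, 8, 2).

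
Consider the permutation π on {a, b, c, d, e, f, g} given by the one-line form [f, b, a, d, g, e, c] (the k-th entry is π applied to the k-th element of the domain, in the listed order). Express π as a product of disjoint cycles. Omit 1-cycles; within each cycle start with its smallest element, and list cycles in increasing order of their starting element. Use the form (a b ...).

(a f e g c)

Start at a and follow images: a → f → e → g → c → a, giving the cycle (a f e g c).
Continuing from each remaining unvisited element yields (a f e g c).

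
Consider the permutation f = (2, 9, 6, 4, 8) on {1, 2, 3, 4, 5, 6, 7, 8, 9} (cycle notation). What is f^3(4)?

9

4 lies in the 5-cycle (2, 9, 6, 4, 8).
Advancing 3 steps from 4: 4 → 8 → 2 → 9.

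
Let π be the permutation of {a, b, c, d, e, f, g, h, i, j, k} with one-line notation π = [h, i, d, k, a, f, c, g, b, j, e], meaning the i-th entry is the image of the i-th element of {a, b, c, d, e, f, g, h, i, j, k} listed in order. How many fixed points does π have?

2

The fixed points (elements with π(x) = x) are {f, j}, so there are 2.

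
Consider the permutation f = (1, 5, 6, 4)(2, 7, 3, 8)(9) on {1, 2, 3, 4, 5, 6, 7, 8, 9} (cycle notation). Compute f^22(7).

7 lies in the 4-cycle (2, 7, 3, 8).
On a 4-cycle, f^4 is the identity, so f^22 = f^2 there (22 ≡ 2 mod 4).
Stepping 2 places around the cycle: 7 → 3 → 8.

8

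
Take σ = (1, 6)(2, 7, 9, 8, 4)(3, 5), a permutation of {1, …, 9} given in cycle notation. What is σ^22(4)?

7

4 lies in the 5-cycle (2, 7, 9, 8, 4).
On a 5-cycle, σ^5 is the identity, so σ^22 = σ^2 there (22 ≡ 2 mod 5).
Advancing 2 steps from 4: 4 → 2 → 7.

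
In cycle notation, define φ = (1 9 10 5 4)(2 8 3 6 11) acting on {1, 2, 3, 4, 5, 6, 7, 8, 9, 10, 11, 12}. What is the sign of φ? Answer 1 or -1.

1

The cycle lengths are 5, 5, 1, 1.
A cycle is odd iff its length is even; φ has 0 even-length cycles, so sgn(φ) = (−1)^0 and φ is even.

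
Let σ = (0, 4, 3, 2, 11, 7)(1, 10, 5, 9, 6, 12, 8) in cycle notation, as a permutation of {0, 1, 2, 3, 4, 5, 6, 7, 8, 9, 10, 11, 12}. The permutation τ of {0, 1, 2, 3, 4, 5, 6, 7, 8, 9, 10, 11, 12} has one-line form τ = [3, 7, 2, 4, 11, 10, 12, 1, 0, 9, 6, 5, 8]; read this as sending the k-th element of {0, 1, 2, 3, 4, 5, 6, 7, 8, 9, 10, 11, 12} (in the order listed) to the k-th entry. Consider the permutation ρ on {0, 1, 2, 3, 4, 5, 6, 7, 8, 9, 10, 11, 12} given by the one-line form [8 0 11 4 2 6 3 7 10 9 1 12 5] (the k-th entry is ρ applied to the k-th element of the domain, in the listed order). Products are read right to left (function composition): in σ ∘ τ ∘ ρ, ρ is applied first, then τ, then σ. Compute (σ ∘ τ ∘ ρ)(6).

(σ ∘ τ ∘ ρ)(6) = σ(τ(ρ(6))). ρ(6) = 3, then τ(3) = 4, then σ(4) = 3, so the result is 3.

3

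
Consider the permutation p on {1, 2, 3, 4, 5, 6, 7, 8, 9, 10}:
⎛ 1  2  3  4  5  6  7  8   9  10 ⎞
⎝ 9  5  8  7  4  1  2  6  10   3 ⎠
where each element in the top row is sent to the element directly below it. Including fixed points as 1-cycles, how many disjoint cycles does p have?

2

The cycle decomposition is (1, 9, 10, 3, 8, 6)(2, 5, 4, 7), which has 2 cycles (counting 1-cycles).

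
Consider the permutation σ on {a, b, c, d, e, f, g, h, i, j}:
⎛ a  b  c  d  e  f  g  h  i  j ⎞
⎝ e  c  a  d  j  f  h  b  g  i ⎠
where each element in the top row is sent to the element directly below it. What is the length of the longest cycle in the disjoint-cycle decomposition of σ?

Decomposing into disjoint cycles gives (a e j i g h b c); the longest has length 8.

8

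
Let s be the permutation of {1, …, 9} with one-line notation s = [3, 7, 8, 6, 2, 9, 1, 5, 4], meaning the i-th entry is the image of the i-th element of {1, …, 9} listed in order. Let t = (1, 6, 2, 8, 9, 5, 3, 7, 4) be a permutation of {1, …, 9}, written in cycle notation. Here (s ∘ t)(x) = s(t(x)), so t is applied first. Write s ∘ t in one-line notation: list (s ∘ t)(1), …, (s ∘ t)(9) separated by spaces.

Chase each element through t then s: 1 → 6 → 9; 2 → 8 → 5; 3 → 7 → 1; 4 → 1 → 3; 5 → 3 → 8; 6 → 2 → 7; 7 → 4 → 6; 8 → 9 → 4; 9 → 5 → 2.
So s ∘ t in one-line form is 9 5 1 3 8 7 6 4 2.

9 5 1 3 8 7 6 4 2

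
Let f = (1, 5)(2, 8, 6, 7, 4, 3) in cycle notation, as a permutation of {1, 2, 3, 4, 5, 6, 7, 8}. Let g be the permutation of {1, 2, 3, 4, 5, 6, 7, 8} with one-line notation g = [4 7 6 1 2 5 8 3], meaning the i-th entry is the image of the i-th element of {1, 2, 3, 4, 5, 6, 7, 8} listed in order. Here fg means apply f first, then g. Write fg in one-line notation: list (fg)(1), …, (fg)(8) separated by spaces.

For each element, apply f then g: 1 → 5 → 2; 2 → 8 → 3; 3 → 2 → 7; 4 → 3 → 6; 5 → 1 → 4; 6 → 7 → 8; 7 → 4 → 1; 8 → 6 → 5.
Collecting the images, fg = [2 3 7 6 4 8 1 5].

2 3 7 6 4 8 1 5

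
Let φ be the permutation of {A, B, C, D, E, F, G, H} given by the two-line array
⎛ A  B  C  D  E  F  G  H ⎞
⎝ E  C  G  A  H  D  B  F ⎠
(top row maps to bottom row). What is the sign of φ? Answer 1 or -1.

In disjoint-cycle form the cycle lengths are 5, 3.
A cycle is odd iff its length is even; φ has 0 even-length cycles, so sgn(φ) = (−1)^0 and φ is even.

1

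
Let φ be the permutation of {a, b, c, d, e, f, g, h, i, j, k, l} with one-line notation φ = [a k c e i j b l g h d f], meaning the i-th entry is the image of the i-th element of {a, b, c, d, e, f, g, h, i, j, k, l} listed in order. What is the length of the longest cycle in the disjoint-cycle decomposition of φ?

Decomposing into disjoint cycles gives (b k d e i g)(f j h l); the longest has length 6.

6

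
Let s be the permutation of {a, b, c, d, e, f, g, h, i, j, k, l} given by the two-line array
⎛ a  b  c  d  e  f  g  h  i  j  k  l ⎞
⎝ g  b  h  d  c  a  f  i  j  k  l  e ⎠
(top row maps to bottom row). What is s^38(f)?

g

Tracing f → a → … returns to f after 3 steps, so f lies in a 3-cycle (a, g, f).
Since the cycle has length 3, s^38 acts on it the same as s^2 (38 mod 3 = 2).
Stepping 2 places around the cycle: f → a → g.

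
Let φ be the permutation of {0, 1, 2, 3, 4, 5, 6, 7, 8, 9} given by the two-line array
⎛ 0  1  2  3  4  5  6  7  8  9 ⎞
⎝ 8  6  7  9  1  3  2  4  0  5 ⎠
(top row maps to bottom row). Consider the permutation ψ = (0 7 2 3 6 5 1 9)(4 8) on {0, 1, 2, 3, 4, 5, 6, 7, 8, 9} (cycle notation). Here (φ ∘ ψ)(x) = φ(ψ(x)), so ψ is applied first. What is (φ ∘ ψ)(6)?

(φ ∘ ψ)(6) = φ(ψ(6)). ψ(6) = 5, then φ(5) = 3. So (φ ∘ ψ)(6) = 3.

3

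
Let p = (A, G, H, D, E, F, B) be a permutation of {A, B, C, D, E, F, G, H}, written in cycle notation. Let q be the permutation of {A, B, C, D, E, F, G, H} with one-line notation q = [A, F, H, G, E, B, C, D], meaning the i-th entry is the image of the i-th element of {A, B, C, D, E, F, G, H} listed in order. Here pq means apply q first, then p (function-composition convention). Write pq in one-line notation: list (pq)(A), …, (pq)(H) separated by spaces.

G B D H F A C E

(pq)(x) = p(q(x)). Computing each image: p(q(A)) = p(A) = G, p(q(B)) = p(F) = B, p(q(C)) = p(H) = D, p(q(D)) = p(G) = H, p(q(E)) = p(E) = F, p(q(F)) = p(B) = A, p(q(G)) = p(C) = C, p(q(H)) = p(D) = E.
Hence pq = [G B D H F A C E].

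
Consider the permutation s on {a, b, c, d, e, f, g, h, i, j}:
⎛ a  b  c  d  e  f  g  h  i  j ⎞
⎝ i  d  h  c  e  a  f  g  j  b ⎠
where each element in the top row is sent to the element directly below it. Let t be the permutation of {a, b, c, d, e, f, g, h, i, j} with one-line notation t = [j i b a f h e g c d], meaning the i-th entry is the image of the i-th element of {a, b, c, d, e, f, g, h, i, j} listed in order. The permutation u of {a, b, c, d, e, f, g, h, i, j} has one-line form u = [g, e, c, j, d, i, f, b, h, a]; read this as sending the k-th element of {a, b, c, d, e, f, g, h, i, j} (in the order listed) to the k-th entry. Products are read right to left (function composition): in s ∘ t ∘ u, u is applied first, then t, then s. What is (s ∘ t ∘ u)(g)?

g

(s ∘ t ∘ u)(g) = s(t(u(g))). u(g) = f, then t(f) = h, then s(h) = g, so the result is g.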